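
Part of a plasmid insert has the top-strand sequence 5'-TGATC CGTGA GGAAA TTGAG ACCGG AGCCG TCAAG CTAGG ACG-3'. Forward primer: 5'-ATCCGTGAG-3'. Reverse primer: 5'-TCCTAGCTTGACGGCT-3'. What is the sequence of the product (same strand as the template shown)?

Scanning the template, ATCCGTGAG occurs at positions 3–11; this primer anneals to the bottom strand there with its 3' end pointing downstream.
The reverse primer's reverse complement is AGCCGTCAAGCTAGGA, which matches the template at positions 26–41.
The product is the template from position 3 through 41 (39 bp).

5'-ATCCGTGAGGAAATTGAGACCGGAGCCGTCAAGCTAGGA-3'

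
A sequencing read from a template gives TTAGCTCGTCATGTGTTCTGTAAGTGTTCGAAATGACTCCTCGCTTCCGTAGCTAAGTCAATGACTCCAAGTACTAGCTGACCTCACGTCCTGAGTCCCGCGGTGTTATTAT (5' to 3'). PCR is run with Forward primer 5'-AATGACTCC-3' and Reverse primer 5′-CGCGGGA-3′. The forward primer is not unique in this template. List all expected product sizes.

The forward primer AATGACTCC matches the top strand at positions 32–40, 60–68.
The reverse primer's reverse complement is TCCCGCG, matching at positions 96–102.
Each forward site pairs with the reverse site to give a product ending at position 102: sizes 71, 43 bp.

71 bp, 43 bp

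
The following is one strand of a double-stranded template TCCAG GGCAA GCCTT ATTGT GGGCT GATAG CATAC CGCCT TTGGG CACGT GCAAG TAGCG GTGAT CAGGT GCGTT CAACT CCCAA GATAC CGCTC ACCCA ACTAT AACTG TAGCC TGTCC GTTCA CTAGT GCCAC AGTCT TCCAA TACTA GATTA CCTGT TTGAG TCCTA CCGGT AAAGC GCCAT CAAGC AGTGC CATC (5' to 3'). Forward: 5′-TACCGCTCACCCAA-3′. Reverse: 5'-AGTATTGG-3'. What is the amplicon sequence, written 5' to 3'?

5'-TACCGCTCACCCAACTATAACTGTAGCCTGTCCGTTCACTAGTGCCACAGTCTTCCAATACT-3'

Scanning the template, TACCGCTCACCCAA occurs at positions 88–101; this primer anneals to the bottom strand there with its 3' end pointing downstream.
The reverse primer's reverse complement is CCAATACT, which matches the template at positions 142–149.
The product is the template from position 88 through 149 (62 bp).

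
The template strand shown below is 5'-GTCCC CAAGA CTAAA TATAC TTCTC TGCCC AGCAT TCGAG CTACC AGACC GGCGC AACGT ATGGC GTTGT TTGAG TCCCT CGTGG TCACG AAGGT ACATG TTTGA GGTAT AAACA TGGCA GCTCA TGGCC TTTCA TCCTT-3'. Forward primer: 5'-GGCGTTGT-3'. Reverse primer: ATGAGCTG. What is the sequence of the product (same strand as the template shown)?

5'-GGCGTTGTTTGAGTCCCTCGTGGTCACGAAGGTACATGTTTGAGGTATAAACATGGCAGCTCAT-3'

Scanning the template, GGCGTTGT occurs at positions 63–70; this primer anneals to the bottom strand there with its 3' end pointing downstream.
The reverse primer's reverse complement is CAGCTCAT, which matches the template at positions 119–126.
The product is the template from position 63 through 126 (64 bp).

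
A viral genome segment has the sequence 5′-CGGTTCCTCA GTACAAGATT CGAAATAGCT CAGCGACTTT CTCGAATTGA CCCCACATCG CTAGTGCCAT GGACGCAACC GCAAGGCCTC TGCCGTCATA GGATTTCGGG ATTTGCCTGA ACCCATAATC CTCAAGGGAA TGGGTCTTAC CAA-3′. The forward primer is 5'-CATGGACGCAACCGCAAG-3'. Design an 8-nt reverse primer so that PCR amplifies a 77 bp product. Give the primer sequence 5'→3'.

The forward primer binds at positions 68–85, so a 77 bp product ends at position 68 + 77 − 1 = 144.
The reverse primer anneals to the top strand over positions 137–144, i.e. to GGAATGGG.
Its sequence written 5'→3' is the reverse complement: CCCATTCC.

5'-CCCATTCC-3'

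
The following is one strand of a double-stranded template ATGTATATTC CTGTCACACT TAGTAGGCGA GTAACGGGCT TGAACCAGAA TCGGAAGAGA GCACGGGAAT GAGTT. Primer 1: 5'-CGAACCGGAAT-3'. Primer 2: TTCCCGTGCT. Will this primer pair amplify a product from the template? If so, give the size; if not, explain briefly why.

No product — primer 1 has no binding site in the template.

Primer 1 (CGAACCGGAAT) does not match the top strand, and its reverse complement ATTCCGGTTCG does not match either.
With no annealing site for primer 1, no amplification occurs.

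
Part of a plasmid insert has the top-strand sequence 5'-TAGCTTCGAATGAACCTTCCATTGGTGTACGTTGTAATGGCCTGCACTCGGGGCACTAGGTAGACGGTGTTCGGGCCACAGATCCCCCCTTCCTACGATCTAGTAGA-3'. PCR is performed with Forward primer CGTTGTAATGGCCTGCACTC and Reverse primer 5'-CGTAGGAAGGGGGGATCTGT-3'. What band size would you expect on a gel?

Forward primer CGTTGTAATGGCCTGCACTC is found on the top strand at positions 30–49.
Reverse complement of the reverse primer: ACAGATCCCCCCTTCCTACG. This occurs on the top strand at positions 78–97.
The product runs from position 30 to position 97, so its length is 97 − 30 + 1 = 68 bp.

68 bp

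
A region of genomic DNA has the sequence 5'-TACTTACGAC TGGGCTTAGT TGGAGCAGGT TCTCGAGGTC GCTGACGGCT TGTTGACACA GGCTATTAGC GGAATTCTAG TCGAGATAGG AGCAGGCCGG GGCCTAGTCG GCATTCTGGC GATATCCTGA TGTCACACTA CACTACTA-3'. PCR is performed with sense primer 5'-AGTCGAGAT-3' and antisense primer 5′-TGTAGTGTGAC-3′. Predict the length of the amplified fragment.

64 bp

The forward primer matches the template at positions 79–87.
Reverse complement of the reverse primer: GTCACACTACA. This occurs on the top strand at positions 132–142.
Amplicon spans positions 79–142: 64 bp.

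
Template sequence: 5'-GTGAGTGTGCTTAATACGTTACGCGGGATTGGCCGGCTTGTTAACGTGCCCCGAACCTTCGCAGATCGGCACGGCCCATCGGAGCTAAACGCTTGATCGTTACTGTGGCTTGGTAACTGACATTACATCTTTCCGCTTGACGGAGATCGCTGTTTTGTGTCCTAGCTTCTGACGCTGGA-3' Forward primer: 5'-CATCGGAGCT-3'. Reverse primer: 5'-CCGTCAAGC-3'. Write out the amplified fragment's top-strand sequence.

The forward primer matches the template at positions 77–86.
Reverse complement of the reverse primer: GCTTGACGG. This occurs on the top strand at positions 135–143.
The product is the template from position 77 through 143 (67 bp).

5'-CATCGGAGCTAAACGCTTGATCGTTACTGTGGCTTGGTAACTGACATTACATCTTTCCGCTTGACGG-3'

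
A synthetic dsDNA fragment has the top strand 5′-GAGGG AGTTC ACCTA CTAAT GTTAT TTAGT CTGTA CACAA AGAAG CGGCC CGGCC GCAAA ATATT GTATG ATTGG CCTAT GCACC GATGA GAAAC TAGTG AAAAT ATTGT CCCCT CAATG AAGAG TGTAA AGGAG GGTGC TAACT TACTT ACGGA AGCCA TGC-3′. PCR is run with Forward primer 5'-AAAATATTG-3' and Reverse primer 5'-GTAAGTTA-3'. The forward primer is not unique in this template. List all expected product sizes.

The forward primer AAAATATTG matches the top strand at positions 58–66, 101–109.
The reverse primer's reverse complement is TAACTTAC, matching at positions 141–148.
Each forward site pairs with the reverse site to give a product ending at position 148: sizes 91, 48 bp.

91 bp, 48 bp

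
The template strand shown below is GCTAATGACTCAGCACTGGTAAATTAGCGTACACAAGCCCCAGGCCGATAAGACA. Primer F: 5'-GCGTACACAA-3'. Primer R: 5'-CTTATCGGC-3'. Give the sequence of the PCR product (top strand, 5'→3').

5'-GCGTACACAAGCCCCAGGCCGATAAG-3'

The forward primer matches the template at positions 27–36.
Reverse complement of the reverse primer: GCCGATAAG. This occurs on the top strand at positions 44–52.
The product is the template from position 27 through 52 (26 bp).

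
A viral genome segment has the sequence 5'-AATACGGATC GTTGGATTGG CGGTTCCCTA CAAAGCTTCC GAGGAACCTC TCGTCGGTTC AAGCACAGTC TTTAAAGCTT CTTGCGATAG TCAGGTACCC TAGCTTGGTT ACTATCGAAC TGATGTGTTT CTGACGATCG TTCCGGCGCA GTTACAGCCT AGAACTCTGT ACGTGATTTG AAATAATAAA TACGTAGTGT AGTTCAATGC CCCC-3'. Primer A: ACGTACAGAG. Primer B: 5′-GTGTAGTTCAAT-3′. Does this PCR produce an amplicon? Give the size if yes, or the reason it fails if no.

No product — the primers' 3' ends point away from each other.

Primer A (ACGTACAGAG) has reverse complement CTCTGTACGT, which matches the top strand at positions 165–174; primer A anneals to the top strand there with its 3' end pointing upstream toward position 165.
Primer B (GTGTAGTTCAAT) matches the top strand directly at positions 197–208; it anneals to the bottom strand with its 3' end pointing downstream toward position 208.
The 3' ends diverge (primer A extends toward position 1, primer B toward position 214), so the primers never converge on a shared product.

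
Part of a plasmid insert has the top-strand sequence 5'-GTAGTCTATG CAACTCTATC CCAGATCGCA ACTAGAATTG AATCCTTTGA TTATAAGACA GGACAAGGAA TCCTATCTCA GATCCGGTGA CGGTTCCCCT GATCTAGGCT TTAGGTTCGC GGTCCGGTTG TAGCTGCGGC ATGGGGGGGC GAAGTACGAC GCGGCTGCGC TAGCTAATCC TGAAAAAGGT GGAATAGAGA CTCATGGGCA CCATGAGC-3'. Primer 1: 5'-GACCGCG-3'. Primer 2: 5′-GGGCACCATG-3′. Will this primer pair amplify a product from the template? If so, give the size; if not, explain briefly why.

Primer 1 (GACCGCG) has reverse complement CGCGGTC, which matches the top strand at positions 118–124; primer 1 anneals to the top strand there with its 3' end pointing upstream toward position 118.
Primer 2 (GGGCACCATG) matches the top strand directly at positions 206–215; it anneals to the bottom strand with its 3' end pointing downstream toward position 215.
The 3' ends diverge (primer 1 extends toward position 1, primer 2 toward position 218), so the primers never converge on a shared product.

No product — the primers' 3' ends point away from each other.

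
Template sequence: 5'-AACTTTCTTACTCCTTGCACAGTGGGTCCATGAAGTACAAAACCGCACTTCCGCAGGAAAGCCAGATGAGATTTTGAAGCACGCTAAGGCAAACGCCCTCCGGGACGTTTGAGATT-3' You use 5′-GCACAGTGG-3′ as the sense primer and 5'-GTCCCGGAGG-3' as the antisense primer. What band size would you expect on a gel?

Forward primer GCACAGTGG is found on the top strand at positions 17–25.
The reverse primer's reverse complement is CCTCCGGGAC, which matches the template at positions 97–106.
The product runs from position 17 to position 106, so its length is 106 − 17 + 1 = 90 bp.

90 bp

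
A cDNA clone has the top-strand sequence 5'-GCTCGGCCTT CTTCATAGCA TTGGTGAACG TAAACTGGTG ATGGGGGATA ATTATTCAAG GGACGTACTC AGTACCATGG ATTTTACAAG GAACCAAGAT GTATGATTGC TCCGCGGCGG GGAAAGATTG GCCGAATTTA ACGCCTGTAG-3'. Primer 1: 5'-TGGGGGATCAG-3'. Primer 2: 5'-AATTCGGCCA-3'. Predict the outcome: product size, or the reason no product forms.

Primer 1 (TGGGGGATCAG) does not match the top strand, and its reverse complement CTGATCCCCCA does not match either.
With no annealing site for primer 1, no amplification occurs.

No product — primer 1 has no binding site in the template.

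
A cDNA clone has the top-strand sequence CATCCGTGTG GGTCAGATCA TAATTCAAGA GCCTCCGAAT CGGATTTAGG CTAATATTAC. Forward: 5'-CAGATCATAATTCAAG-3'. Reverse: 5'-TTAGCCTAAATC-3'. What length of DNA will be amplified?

Forward primer CAGATCATAATTCAAG is found on the top strand at positions 14–29.
The reverse primer's reverse complement is GATTTAGGCTAA, which matches the template at positions 43–54.
The product runs from position 14 to position 54, so its length is 54 − 14 + 1 = 41 bp.

41 bp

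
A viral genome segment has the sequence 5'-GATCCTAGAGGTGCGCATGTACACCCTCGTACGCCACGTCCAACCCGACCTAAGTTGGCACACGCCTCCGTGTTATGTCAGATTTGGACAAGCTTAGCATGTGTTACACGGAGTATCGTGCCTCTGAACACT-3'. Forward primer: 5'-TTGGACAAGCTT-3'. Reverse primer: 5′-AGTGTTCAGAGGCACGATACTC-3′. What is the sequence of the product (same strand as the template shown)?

5'-TTGGACAAGCTTAGCATGTGTTACACGGAGTATCGTGCCTCTGAACACT-3'

Scanning the template, TTGGACAAGCTT occurs at positions 84–95; this primer anneals to the bottom strand there with its 3' end pointing downstream.
Reverse complement of the reverse primer: GAGTATCGTGCCTCTGAACACT. This occurs on the top strand at positions 111–132.
The product is the template from position 84 through 132 (49 bp).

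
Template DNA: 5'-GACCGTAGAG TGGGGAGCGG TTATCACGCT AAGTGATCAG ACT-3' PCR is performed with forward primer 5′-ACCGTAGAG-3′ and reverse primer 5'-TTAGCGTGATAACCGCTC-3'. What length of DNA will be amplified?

The forward primer matches the template at positions 2–10.
Taking the reverse complement of TTAGCGTGATAACCGCTC gives GAGCGGTTATCACGCTAA, found at positions 15–32 on the template; the primer anneals here to the top strand with its 3' end pointing upstream.
The product runs from position 2 to position 32, so its length is 32 − 2 + 1 = 31 bp.

31 bp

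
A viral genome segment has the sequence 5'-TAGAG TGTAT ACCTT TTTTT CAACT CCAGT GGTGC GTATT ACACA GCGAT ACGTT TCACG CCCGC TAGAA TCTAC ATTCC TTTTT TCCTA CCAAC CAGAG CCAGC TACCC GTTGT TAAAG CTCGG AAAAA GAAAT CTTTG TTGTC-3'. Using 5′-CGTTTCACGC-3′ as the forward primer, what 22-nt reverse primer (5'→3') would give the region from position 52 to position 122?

The product's 3' end on the top strand is position 122.
The reverse primer anneals to the top strand over positions 101–122, i.e. to CCAGCTACCCGTTGTTAAAGCT.
Its sequence written 5'→3' is the reverse complement: AGCTTTAACAACGGGTAGCTGG.

5'-AGCTTTAACAACGGGTAGCTGG-3'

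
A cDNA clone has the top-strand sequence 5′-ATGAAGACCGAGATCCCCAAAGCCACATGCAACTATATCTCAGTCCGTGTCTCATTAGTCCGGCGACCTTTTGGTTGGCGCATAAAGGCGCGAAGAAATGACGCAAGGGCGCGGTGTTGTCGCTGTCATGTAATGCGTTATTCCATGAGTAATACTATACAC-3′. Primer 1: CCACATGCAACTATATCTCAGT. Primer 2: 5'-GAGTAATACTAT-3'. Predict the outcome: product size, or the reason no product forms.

Primer 1 (CCACATGCAACTATATCTCAGT) matches the top strand at positions 23–44 (3' end points downstream).
Primer 2 (GAGTAATACTAT) also matches the top strand directly, at positions 147–158 — its reverse complement ATAGTATTACTC is not present.
Both primers anneal to the bottom strand with 3' ends pointing the same way, so neither can prime synthesis back toward the other.

No product — both primers anneal to the same strand and extend in the same direction.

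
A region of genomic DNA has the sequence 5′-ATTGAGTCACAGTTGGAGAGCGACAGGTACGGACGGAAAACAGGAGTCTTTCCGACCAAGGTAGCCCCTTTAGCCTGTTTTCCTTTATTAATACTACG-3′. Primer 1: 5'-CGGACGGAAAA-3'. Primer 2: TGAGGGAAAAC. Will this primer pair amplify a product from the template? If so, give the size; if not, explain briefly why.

Primer 2 (TGAGGGAAAAC) does not match the top strand, and its reverse complement GTTTTCCCTCA does not match either.
With no annealing site for primer 2, no amplification occurs.

No product — primer 2 has no binding site in the template.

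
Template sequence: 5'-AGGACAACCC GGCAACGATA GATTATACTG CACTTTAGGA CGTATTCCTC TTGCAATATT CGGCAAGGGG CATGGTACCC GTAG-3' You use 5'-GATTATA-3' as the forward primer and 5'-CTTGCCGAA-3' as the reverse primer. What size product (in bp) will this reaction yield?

47 bp

Scanning the template, GATTATA occurs at positions 21–27; this primer anneals to the bottom strand there with its 3' end pointing downstream.
The reverse primer's reverse complement is TTCGGCAAG, which matches the template at positions 59–67.
Product length = (reverse-primer end) − (forward-primer start) + 1 = 67 − 21 + 1 = 47 bp.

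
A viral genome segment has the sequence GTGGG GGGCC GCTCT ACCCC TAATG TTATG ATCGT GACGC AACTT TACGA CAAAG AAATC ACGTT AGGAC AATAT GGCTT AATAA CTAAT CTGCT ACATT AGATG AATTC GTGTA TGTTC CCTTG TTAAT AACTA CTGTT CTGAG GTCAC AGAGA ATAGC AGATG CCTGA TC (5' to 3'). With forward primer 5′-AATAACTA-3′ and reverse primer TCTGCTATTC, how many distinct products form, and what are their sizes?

Two products: 83 bp, 36 bp

The forward primer AATAACTA matches the top strand at positions 81–88, 128–135.
The reverse primer's reverse complement is GAATAGCAGA, matching at positions 154–163.
Each forward site pairs with the reverse site to give a product ending at position 163: sizes 83, 36 bp.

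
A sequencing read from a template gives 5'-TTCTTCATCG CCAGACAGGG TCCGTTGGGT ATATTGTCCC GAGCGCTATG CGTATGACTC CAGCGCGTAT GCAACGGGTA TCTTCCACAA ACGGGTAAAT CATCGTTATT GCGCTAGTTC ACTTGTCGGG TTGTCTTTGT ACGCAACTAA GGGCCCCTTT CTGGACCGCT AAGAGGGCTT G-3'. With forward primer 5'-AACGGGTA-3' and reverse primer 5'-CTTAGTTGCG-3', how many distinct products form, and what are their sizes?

The forward primer AACGGGTA matches the top strand at positions 73–80, 90–97.
The reverse primer's reverse complement is CGCAACTAAG, matching at positions 142–151.
Each forward site pairs with the reverse site to give a product ending at position 151: sizes 79, 62 bp.

Two products: 79 bp, 62 bp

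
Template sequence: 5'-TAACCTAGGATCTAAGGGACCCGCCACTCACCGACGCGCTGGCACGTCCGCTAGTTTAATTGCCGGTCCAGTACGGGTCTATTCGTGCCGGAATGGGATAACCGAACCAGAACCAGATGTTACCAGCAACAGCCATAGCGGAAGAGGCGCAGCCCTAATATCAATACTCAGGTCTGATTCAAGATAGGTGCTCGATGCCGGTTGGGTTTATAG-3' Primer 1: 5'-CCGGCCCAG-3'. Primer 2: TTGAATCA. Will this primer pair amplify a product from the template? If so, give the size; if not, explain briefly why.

Primer 1 (CCGGCCCAG) does not match the top strand, and its reverse complement CTGGGCCGG does not match either.
With no annealing site for primer 1, no amplification occurs.

No product — primer 1 has no binding site in the template.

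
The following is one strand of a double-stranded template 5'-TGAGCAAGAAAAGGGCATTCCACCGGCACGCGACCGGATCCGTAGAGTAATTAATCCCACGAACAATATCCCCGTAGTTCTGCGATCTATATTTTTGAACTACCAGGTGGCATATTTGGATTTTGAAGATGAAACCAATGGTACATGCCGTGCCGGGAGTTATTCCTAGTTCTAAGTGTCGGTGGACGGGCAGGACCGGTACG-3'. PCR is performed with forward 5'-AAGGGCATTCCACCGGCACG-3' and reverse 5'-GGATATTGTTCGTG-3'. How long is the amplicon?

Scanning the template, AAGGGCATTCCACCGGCACG occurs at positions 11–30; this primer anneals to the bottom strand there with its 3' end pointing downstream.
Reverse complement of the reverse primer: CACGAACAATATCC. This occurs on the top strand at positions 58–71.
The product runs from position 11 to position 71, so its length is 71 − 11 + 1 = 61 bp.

61 bp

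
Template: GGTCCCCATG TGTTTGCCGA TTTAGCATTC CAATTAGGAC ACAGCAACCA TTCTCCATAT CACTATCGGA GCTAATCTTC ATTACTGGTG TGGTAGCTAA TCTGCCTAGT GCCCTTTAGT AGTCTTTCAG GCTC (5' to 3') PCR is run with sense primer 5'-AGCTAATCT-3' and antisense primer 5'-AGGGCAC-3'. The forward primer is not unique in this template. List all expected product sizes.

46 bp, 21 bp

The forward primer AGCTAATCT matches the top strand at positions 70–78, 95–103.
The reverse primer's reverse complement is GTGCCCT, matching at positions 109–115.
Each forward site pairs with the reverse site to give a product ending at position 115: sizes 46, 21 bp.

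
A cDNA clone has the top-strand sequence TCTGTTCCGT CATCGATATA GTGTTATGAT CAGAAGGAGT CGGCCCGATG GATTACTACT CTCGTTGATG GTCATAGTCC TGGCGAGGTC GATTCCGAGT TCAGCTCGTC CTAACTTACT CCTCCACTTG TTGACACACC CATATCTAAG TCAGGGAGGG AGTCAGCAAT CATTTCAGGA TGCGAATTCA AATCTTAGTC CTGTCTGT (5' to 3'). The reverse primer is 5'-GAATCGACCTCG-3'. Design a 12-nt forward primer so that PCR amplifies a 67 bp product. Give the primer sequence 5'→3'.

5'-ATCAGAAGGAGT-3'

The reverse primer's reverse complement CGAGGTCGATTC matches the template at positions 84–95, so the product ends at position 95.
A 67 bp product then starts at position 95 − 67 + 1 = 29.
The forward primer is identical to the top strand there: ATCAGAAGGAGT.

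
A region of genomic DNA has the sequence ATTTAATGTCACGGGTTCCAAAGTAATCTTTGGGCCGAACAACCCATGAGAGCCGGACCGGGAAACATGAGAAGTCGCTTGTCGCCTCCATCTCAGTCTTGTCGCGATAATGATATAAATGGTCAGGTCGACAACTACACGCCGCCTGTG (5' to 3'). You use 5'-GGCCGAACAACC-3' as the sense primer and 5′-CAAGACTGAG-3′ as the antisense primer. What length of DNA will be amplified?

Forward primer GGCCGAACAACC is found on the top strand at positions 33–44.
Taking the reverse complement of CAAGACTGAG gives CTCAGTCTTG, found at positions 92–101 on the template; the primer anneals here to the top strand with its 3' end pointing upstream.
Amplicon spans positions 33–101: 69 bp.

69 bp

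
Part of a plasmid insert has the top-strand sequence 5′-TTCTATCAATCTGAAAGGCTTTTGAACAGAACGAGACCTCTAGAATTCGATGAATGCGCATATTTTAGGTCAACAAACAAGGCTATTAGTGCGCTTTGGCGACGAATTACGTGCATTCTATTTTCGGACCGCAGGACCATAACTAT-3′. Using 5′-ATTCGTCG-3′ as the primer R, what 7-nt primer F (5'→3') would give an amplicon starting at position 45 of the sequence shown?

5'-ATTCGAT-3'

The reverse primer's reverse complement CGACGAAT matches the template at positions 100–107; the product starts at position 45.
The forward primer is identical to the top strand over positions 45–51: ATTCGAT.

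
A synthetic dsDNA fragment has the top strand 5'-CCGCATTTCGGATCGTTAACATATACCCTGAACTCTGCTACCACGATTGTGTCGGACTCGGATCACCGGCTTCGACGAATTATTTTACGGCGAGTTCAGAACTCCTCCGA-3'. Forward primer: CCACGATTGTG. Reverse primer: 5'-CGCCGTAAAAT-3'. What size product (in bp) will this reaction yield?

The forward primer matches the template at positions 41–51.
The reverse primer's reverse complement is ATTTTACGGCG, which matches the template at positions 82–92.
Product length = (reverse-primer end) − (forward-primer start) + 1 = 92 − 41 + 1 = 52 bp.

52 bp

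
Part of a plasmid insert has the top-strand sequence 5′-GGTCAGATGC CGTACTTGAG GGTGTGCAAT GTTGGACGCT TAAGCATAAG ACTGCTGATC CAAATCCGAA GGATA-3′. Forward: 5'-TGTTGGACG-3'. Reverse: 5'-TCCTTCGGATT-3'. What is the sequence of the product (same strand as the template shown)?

5'-TGTTGGACGCTTAAGCATAAGACTGCTGATCCAAATCCGAAGGA-3'

Scanning the template, TGTTGGACG occurs at positions 30–38; this primer anneals to the bottom strand there with its 3' end pointing downstream.
Reverse complement of the reverse primer: AATCCGAAGGA. This occurs on the top strand at positions 63–73.
The product is the template from position 30 through 73 (44 bp).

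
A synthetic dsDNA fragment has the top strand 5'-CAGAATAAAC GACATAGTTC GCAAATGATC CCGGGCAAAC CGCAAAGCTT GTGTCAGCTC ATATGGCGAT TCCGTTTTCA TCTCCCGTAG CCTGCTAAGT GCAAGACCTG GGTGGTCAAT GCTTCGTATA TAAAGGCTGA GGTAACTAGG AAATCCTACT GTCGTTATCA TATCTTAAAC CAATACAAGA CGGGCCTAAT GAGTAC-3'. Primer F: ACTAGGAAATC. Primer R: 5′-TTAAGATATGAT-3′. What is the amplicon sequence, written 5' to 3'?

The forward primer matches the template at positions 145–155.
Reverse complement of the reverse primer: ATCATATCTTAA. This occurs on the top strand at positions 167–178.
The product is the template from position 145 through 178 (34 bp).

5'-ACTAGGAAATCCTACTGTCGTTATCATATCTTAA-3'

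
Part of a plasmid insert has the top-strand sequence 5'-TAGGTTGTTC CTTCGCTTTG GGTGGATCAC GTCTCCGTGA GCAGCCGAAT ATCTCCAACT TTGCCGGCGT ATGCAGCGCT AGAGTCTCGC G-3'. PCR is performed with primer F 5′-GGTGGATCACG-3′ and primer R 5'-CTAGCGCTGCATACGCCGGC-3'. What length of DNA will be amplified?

62 bp

The forward primer matches the template at positions 21–31.
Taking the reverse complement of CTAGCGCTGCATACGCCGGC gives GCCGGCGTATGCAGCGCTAG, found at positions 63–82 on the template; the primer anneals here to the top strand with its 3' end pointing upstream.
Product length = (reverse-primer end) − (forward-primer start) + 1 = 82 − 21 + 1 = 62 bp.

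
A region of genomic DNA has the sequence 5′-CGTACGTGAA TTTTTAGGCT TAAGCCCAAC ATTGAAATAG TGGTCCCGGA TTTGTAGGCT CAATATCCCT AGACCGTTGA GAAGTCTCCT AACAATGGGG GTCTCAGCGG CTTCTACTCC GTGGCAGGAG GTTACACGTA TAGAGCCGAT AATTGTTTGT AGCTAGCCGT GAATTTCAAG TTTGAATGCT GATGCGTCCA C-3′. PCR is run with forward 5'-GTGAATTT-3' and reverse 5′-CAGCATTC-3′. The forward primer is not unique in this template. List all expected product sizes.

186 bp, 23 bp

The forward primer GTGAATTT matches the top strand at positions 6–13, 169–176.
The reverse primer's reverse complement is GAATGCTG, matching at positions 184–191.
Each forward site pairs with the reverse site to give a product ending at position 191: sizes 186, 23 bp.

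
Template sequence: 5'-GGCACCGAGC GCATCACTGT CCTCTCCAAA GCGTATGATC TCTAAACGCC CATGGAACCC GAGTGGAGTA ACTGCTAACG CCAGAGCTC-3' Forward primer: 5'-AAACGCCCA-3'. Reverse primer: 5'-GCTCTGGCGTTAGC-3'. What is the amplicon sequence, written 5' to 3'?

Scanning the template, AAACGCCCA occurs at positions 44–52; this primer anneals to the bottom strand there with its 3' end pointing downstream.
Taking the reverse complement of GCTCTGGCGTTAGC gives GCTAACGCCAGAGC, found at positions 74–87 on the template; the primer anneals here to the top strand with its 3' end pointing upstream.
The product is the template from position 44 through 87 (44 bp).

5'-AAACGCCCATGGAACCCGAGTGGAGTAACTGCTAACGCCAGAGC-3'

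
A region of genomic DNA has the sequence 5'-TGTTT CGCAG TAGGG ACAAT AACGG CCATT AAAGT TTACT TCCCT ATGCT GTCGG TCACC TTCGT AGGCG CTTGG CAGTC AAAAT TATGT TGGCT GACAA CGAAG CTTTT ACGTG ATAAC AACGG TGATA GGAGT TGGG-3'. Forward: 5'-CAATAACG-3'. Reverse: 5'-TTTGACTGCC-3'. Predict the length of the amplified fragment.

67 bp

Scanning the template, CAATAACG occurs at positions 17–24; this primer anneals to the bottom strand there with its 3' end pointing downstream.
Taking the reverse complement of TTTGACTGCC gives GGCAGTCAAA, found at positions 74–83 on the template; the primer anneals here to the top strand with its 3' end pointing upstream.
Amplicon spans positions 17–83: 67 bp.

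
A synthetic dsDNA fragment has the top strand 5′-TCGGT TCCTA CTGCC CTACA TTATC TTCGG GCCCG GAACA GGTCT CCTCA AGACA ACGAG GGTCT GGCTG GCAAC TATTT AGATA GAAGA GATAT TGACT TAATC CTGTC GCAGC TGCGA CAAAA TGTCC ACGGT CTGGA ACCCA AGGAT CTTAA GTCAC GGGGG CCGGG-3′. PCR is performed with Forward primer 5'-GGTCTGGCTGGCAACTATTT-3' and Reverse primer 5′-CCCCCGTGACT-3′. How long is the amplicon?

105 bp

The forward primer matches the template at positions 61–80.
Reverse complement of the reverse primer: AGTCACGGGGG. This occurs on the top strand at positions 155–165.
Amplicon spans positions 61–165: 105 bp.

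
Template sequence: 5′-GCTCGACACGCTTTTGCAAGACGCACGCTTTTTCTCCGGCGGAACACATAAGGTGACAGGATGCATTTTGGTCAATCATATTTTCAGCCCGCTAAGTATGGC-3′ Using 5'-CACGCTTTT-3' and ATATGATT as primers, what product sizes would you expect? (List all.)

75 bp, 58 bp

The forward primer CACGCTTTT matches the top strand at positions 7–15, 24–32.
The reverse primer's reverse complement is AATCATAT, matching at positions 74–81.
Each forward site pairs with the reverse site to give a product ending at position 81: sizes 75, 58 bp.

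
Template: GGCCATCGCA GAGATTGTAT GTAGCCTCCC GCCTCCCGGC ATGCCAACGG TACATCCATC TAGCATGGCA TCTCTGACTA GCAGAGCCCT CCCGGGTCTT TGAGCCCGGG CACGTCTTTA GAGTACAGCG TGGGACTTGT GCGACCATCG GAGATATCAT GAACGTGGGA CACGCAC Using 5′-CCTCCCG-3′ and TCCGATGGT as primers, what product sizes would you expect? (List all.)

128 bp, 121 bp, 65 bp

The forward primer CCTCCCG matches the top strand at positions 25–31, 32–38, 88–94.
The reverse primer's reverse complement is ACCATCGGA, matching at positions 144–152.
Each forward site pairs with the reverse site to give a product ending at position 152: sizes 128, 121, 65 bp.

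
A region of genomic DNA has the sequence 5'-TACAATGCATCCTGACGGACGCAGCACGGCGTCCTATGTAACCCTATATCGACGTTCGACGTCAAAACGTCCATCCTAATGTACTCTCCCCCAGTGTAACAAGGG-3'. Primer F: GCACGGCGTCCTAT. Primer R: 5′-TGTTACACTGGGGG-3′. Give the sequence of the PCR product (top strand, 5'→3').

The forward primer matches the template at positions 24–37.
The reverse primer's reverse complement is CCCCCAGTGTAACA, which matches the template at positions 88–101.
The product is the template from position 24 through 101 (78 bp).

5'-GCACGGCGTCCTATGTAACCCTATATCGACGTTCGACGTCAAAACGTCCATCCTAATGTACTCTCCCCCAGTGTAACA-3'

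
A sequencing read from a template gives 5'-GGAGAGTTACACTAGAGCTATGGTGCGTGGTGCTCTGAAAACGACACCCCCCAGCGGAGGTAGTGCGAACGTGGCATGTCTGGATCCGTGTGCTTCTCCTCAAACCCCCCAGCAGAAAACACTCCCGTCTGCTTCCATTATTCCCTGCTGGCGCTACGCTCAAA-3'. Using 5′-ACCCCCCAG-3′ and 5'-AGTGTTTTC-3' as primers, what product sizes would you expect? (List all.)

The forward primer ACCCCCCAG matches the top strand at positions 46–54, 104–112.
The reverse primer's reverse complement is GAAAACACT, matching at positions 115–123.
Each forward site pairs with the reverse site to give a product ending at position 123: sizes 78, 20 bp.

78 bp, 20 bp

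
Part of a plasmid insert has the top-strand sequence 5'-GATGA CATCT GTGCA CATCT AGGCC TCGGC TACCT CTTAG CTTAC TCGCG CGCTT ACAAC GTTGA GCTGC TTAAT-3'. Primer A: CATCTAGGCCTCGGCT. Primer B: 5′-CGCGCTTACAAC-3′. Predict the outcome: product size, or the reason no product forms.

No product — both primers anneal to the same strand and extend in the same direction.

Primer A (CATCTAGGCCTCGGCT) matches the top strand at positions 16–31 (3' end points downstream).
Primer B (CGCGCTTACAAC) also matches the top strand directly, at positions 49–60 — its reverse complement GTTGTAAGCGCG is not present.
Both primers anneal to the bottom strand with 3' ends pointing the same way, so neither can prime synthesis back toward the other.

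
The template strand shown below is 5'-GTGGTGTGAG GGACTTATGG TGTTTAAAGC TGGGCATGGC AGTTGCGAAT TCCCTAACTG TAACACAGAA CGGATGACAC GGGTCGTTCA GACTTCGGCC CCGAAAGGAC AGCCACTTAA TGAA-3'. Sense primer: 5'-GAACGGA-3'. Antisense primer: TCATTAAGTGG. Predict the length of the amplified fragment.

56 bp

Scanning the template, GAACGGA occurs at positions 68–74; this primer anneals to the bottom strand there with its 3' end pointing downstream.
Taking the reverse complement of TCATTAAGTGG gives CCACTTAATGA, found at positions 113–123 on the template; the primer anneals here to the top strand with its 3' end pointing upstream.
Amplicon spans positions 68–123: 56 bp.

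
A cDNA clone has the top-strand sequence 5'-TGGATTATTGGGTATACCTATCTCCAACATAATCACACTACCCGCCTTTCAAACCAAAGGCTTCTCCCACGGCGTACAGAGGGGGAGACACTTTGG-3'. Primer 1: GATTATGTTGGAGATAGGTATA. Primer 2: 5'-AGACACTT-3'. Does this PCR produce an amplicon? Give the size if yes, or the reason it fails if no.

Primer 1 (GATTATGTTGGAGATAGGTATA) has reverse complement TATACCTATCTCCAACATAATC, which matches the top strand at positions 13–34; primer 1 anneals to the top strand there with its 3' end pointing upstream toward position 13.
Primer 2 (AGACACTT) matches the top strand directly at positions 86–93; it anneals to the bottom strand with its 3' end pointing downstream toward position 93.
The 3' ends diverge (primer 1 extends toward position 1, primer 2 toward position 96), so the primers never converge on a shared product.

No product — the primers' 3' ends point away from each other.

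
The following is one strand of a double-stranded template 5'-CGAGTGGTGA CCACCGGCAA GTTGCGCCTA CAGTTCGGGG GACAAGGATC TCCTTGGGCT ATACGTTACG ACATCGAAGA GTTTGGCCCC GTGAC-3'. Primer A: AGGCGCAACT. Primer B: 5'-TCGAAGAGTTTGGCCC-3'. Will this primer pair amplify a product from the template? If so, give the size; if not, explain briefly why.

Primer A (AGGCGCAACT) has reverse complement AGTTGCGCCT, which matches the top strand at positions 20–29; primer A anneals to the top strand there with its 3' end pointing upstream toward position 20.
Primer B (TCGAAGAGTTTGGCCC) matches the top strand directly at positions 74–89; it anneals to the bottom strand with its 3' end pointing downstream toward position 89.
The 3' ends diverge (primer A extends toward position 1, primer B toward position 95), so the primers never converge on a shared product.

No product — the primers' 3' ends point away from each other.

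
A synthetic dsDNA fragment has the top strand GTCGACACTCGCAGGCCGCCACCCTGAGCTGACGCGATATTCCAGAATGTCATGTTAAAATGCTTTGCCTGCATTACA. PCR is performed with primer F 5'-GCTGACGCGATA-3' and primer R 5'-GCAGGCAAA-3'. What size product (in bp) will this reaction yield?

45 bp

The forward primer matches the template at positions 28–39.
Taking the reverse complement of GCAGGCAAA gives TTTGCCTGC, found at positions 64–72 on the template; the primer anneals here to the top strand with its 3' end pointing upstream.
The product runs from position 28 to position 72, so its length is 72 − 28 + 1 = 45 bp.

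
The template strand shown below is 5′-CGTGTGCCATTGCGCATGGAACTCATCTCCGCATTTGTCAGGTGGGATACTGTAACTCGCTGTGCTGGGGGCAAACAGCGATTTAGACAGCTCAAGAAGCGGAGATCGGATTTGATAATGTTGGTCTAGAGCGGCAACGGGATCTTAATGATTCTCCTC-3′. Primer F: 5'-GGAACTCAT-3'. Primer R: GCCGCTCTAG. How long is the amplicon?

118 bp

Scanning the template, GGAACTCAT occurs at positions 18–26; this primer anneals to the bottom strand there with its 3' end pointing downstream.
The reverse primer's reverse complement is CTAGAGCGGC, which matches the template at positions 126–135.
The product runs from position 18 to position 135, so its length is 135 − 18 + 1 = 118 bp.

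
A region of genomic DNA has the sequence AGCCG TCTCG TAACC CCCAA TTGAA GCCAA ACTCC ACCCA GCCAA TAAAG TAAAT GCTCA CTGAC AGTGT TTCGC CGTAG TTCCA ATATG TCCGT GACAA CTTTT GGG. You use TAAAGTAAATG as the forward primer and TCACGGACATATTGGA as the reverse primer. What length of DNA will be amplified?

The forward primer matches the template at positions 46–56.
Taking the reverse complement of TCACGGACATATTGGA gives TCCAATATGTCCGTGA, found at positions 82–97 on the template; the primer anneals here to the top strand with its 3' end pointing upstream.
Product length = (reverse-primer end) − (forward-primer start) + 1 = 97 − 46 + 1 = 52 bp.

52 bp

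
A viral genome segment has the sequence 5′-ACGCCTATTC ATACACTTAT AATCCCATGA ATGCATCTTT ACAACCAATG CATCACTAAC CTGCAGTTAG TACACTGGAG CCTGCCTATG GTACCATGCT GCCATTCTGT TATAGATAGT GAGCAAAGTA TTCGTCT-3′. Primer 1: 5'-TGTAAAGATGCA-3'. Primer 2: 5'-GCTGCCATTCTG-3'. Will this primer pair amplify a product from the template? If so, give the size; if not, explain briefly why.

Primer 1 (TGTAAAGATGCA) has reverse complement TGCATCTTTACA, which matches the top strand at positions 32–43; primer 1 anneals to the top strand there with its 3' end pointing upstream toward position 32.
Primer 2 (GCTGCCATTCTG) matches the top strand directly at positions 98–109; it anneals to the bottom strand with its 3' end pointing downstream toward position 109.
The 3' ends diverge (primer 1 extends toward position 1, primer 2 toward position 137), so the primers never converge on a shared product.

No product — the primers' 3' ends point away from each other.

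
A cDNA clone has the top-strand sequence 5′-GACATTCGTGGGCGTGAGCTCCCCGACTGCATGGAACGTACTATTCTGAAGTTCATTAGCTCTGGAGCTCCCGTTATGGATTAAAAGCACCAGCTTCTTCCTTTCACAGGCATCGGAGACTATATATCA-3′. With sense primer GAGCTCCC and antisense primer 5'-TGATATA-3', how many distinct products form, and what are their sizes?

Two products: 114 bp, 65 bp

The forward primer GAGCTCCC matches the top strand at positions 16–23, 65–72.
The reverse primer's reverse complement is TATATCA, matching at positions 123–129.
Each forward site pairs with the reverse site to give a product ending at position 129: sizes 114, 65 bp.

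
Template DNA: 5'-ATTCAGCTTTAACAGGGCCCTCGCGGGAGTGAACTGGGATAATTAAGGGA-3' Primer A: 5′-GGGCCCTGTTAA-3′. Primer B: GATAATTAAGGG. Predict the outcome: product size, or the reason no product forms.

Primer A (GGGCCCTGTTAA) has reverse complement TTAACAGGGCCC, which matches the top strand at positions 9–20; primer A anneals to the top strand there with its 3' end pointing upstream toward position 9.
Primer B (GATAATTAAGGG) matches the top strand directly at positions 38–49; it anneals to the bottom strand with its 3' end pointing downstream toward position 49.
The 3' ends diverge (primer A extends toward position 1, primer B toward position 50), so the primers never converge on a shared product.

No product — the primers' 3' ends point away from each other.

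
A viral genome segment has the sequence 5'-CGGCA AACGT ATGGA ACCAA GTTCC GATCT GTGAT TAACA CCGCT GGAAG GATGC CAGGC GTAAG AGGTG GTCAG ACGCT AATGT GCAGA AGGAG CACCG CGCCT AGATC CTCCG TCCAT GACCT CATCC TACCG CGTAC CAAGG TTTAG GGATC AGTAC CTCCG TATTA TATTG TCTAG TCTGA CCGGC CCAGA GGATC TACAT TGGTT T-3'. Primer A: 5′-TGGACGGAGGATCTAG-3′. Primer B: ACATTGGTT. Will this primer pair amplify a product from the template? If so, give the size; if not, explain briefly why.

No product — the primers' 3' ends point away from each other.

Primer A (TGGACGGAGGATCTAG) has reverse complement CTAGATCCTCCGTCCA, which matches the top strand at positions 104–119; primer A anneals to the top strand there with its 3' end pointing upstream toward position 104.
Primer B (ACATTGGTT) matches the top strand directly at positions 202–210; it anneals to the bottom strand with its 3' end pointing downstream toward position 210.
The 3' ends diverge (primer A extends toward position 1, primer B toward position 211), so the primers never converge on a shared product.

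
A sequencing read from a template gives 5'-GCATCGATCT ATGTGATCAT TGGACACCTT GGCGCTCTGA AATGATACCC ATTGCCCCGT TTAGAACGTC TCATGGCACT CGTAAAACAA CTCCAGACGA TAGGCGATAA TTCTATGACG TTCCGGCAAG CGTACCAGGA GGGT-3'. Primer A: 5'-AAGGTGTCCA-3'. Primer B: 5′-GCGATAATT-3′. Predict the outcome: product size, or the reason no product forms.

Primer A (AAGGTGTCCA) has reverse complement TGGACACCTT, which matches the top strand at positions 21–30; primer A anneals to the top strand there with its 3' end pointing upstream toward position 21.
Primer B (GCGATAATT) matches the top strand directly at positions 104–112; it anneals to the bottom strand with its 3' end pointing downstream toward position 112.
The 3' ends diverge (primer A extends toward position 1, primer B toward position 144), so the primers never converge on a shared product.

No product — the primers' 3' ends point away from each other.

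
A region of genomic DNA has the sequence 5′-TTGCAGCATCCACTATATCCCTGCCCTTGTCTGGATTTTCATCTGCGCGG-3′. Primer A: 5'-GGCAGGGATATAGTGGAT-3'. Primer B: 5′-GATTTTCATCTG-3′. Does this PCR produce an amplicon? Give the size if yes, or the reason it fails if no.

No product — the primers' 3' ends point away from each other.

Primer A (GGCAGGGATATAGTGGAT) has reverse complement ATCCACTATATCCCTGCC, which matches the top strand at positions 8–25; primer A anneals to the top strand there with its 3' end pointing upstream toward position 8.
Primer B (GATTTTCATCTG) matches the top strand directly at positions 34–45; it anneals to the bottom strand with its 3' end pointing downstream toward position 45.
The 3' ends diverge (primer A extends toward position 1, primer B toward position 50), so the primers never converge on a shared product.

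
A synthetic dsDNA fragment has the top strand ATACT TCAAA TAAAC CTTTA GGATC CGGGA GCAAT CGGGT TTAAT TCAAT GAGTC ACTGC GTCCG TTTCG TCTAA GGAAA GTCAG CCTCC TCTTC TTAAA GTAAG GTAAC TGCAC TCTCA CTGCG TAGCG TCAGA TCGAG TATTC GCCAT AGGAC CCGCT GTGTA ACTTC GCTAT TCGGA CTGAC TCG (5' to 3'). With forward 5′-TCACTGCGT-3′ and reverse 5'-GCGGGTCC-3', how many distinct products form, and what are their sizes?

Two products: 106 bp, 42 bp

The forward primer TCACTGCGT matches the top strand at positions 54–62, 118–126.
The reverse primer's reverse complement is GGACCCGC, matching at positions 152–159.
Each forward site pairs with the reverse site to give a product ending at position 159: sizes 106, 42 bp.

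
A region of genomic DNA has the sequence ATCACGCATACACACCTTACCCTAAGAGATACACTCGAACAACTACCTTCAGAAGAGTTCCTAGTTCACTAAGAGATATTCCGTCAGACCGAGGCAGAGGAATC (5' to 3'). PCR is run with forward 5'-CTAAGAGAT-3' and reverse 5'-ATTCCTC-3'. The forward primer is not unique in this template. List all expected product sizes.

The forward primer CTAAGAGAT matches the top strand at positions 22–30, 69–77.
The reverse primer's reverse complement is GAGGAAT, matching at positions 97–103.
Each forward site pairs with the reverse site to give a product ending at position 103: sizes 82, 35 bp.

82 bp, 35 bp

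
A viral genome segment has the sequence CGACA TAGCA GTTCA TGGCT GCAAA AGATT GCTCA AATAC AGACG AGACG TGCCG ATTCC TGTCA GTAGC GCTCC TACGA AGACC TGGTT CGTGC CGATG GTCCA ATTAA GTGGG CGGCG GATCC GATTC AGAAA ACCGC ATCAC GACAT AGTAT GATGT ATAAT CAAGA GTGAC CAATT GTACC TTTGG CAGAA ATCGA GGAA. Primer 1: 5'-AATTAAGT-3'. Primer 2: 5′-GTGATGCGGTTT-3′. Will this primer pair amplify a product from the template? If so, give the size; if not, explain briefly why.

Primer 1 (AATTAAGT) matches the top strand at positions 105–112; it acts as a forward primer.
Primer 2's reverse complement is AAACCGCATCAC, matching the top strand at positions 134–145; it acts as a reverse primer.
The 3' ends face each other across positions 105–145, giving a 41 bp product.

Yes — a 41 bp product.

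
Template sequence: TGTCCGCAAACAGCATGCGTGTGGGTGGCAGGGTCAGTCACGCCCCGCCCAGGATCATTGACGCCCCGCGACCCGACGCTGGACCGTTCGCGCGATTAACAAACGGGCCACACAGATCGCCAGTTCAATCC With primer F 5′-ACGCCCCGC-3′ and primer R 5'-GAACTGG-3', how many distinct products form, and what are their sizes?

Two products: 87 bp, 66 bp

The forward primer ACGCCCCGC matches the top strand at positions 40–48, 61–69.
The reverse primer's reverse complement is CCAGTTC, matching at positions 120–126.
Each forward site pairs with the reverse site to give a product ending at position 126: sizes 87, 66 bp.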